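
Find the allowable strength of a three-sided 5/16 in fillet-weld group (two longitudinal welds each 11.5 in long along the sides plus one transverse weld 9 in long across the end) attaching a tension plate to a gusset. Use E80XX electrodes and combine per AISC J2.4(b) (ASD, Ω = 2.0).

E80XX → F_EXX = 80 ksi.
t_e = 0.707 × 0.3125 = 0.2209 in.
R_nwl = 0.6 × 80 × 0.2209 × 23 = 243.9 kip (longitudinal, 2 welds).
R_nwt = 0.6 × 80 × 0.2209 × 9 = 95.44 kip (transverse, base value).
(i) R_nwl + R_nwt = 339.4 kip; (ii) 0.85 R_nwl + 1.5 R_nwt = 350.5 kip.
R_n = max = 350.5 kip [governs: (ii)]; R_n/Ω = 175.2 kip.

R_n/Ω ≈ 175 kip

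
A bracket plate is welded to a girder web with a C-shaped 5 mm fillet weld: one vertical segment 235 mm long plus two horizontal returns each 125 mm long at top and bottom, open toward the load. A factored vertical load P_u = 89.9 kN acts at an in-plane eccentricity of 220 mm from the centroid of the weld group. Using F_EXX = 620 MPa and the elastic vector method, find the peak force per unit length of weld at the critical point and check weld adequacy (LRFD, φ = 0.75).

f_max ≈ 686 N/mm; adequate

Total weld length L_w = 485 mm. Treat welds as unit-width lines.
Centroid: x̄ = 2×125×62.5 / 485 = 32.22 mm from the vertical weld.
Polar moment about centroid: J = I_x + I_y = [235³/12 + 2×125×117.5²] + [235×32.22² + 2(125³/12 + 125×30.28²)] = 5332000 mm³.
Direct shear f_v = P/L_w = 89.9×10³ / 485 = 185.4 N/mm (vertical).
Torsion M = P·e = 89.9×10³ × 220 = 19778000 N·mm.
Critical point at (x, y) = (92.78, 117.5) from centroid. f_tx = M·y/J = 435.9 N/mm; f_ty = M·x/J = 344.2 N/mm.
Resultant f_max = √[f_tx² + (f_v + f_ty)²] = √[435.9² + (185.4 + 344.2)²] = 685.8 N/mm.
Capacity per unit length: φr_n = 0.75 × 0.6 × 620 × (0.707 × 5) = 986.3 N/mm.
685.8 ≤ 986.3 → adequate.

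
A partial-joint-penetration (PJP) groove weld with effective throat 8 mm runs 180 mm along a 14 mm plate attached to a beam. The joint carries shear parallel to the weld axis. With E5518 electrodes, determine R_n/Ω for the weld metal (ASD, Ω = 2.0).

E55XX → F_EXX = 550 MPa.
Effective throat (given) t_e = 8 mm.
A_we = 8 × 180 = 1440 mm².
F_nw = 0.6 F_EXX = 330 MPa.
R_n/Ω = (330 × 1440) / 2.0 × 10⁻³ = 237.6 kN.

R_n/Ω ≈ 238 kN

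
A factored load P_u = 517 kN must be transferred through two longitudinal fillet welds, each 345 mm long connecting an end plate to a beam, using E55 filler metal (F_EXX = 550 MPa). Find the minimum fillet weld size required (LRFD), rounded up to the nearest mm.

w = 5 mm

Total weld length L = 690 mm.
Required throat t_e = P_u / (φ × 0.6 F_EXX × L) = 517 / (0.75 × 0.6 × 550 × 690 × 10⁻³) = 3.027 mm.
Required leg w = t_e / 0.707 = 4.282 mm → use 5 mm.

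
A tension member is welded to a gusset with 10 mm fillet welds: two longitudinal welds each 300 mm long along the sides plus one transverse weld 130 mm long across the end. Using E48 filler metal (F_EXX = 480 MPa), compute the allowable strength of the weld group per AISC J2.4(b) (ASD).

t_e = 0.707 × 10 = 7.07 mm.
R_nwl = 0.6 × 480 × 7.07 × 600 × 10⁻³ = 1222 kN (longitudinal, 2 welds).
R_nwt = 0.6 × 480 × 7.07 × 130 × 10⁻³ = 264.7 kN (transverse, base value).
(i) R_nwl + R_nwt = 1486 kN; (ii) 0.85 R_nwl + 1.5 R_nwt = 1435 kN.
R_n = max = 1486 kN [governs: (i)]; R_n/Ω = 743.2 kN.

R_n/Ω ≈ 743 kN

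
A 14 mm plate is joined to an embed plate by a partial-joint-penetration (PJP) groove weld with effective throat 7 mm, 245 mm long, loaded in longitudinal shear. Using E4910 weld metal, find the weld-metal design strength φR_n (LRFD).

φR_n ≈ 378 kN

E49XX → F_EXX = 490 MPa.
Effective throat (given) t_e = 7 mm.
A_we = 7 × 245 = 1715 mm².
F_nw = 0.6 F_EXX = 294 MPa.
φR_n = 0.75 × 294 × 1715 × 10⁻³ = 378.2 kN.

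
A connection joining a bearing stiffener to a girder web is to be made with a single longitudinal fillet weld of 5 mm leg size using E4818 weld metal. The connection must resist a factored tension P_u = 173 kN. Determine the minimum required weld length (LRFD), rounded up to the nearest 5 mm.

L = 230 mm

E48XX → F_EXX = 480 MPa.
Throat t_e = 0.707 × 5 = 3.535 mm.
φr_n = 0.75 × 0.6 × 480 × 3.535 × 10⁻³ = 0.7636 kN/mm.
L_req = P_u / φr_n = 173 / 0.7636 = 226.6 mm total.
Round up → use L = 230 mm.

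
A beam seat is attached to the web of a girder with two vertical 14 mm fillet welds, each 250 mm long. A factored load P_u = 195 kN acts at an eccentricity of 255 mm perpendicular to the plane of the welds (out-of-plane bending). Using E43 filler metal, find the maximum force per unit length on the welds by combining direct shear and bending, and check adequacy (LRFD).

E43XX → F_EXX = 430 MPa.
L_w = 2 × 250 = 500 mm; section modulus (unit throat) S = 2 × L²/6 = 20830 mm².
Direct shear f_v = P/L_w = 195×10³/500 = 390 N/mm.
Moment M = P × e = 195×10³ × 255 = 49725000 N·mm; bending f_b = M/S = 2387 N/mm.
f_max = √(f_v² + f_b²) = √(390² + 2387²) = 2418 N/mm.
φr_n = 0.75 × 0.6 × 430 × (0.707 × 14) = 1915 N/mm → NOT adequate.

f_max ≈ 2420 N/mm; NOT adequate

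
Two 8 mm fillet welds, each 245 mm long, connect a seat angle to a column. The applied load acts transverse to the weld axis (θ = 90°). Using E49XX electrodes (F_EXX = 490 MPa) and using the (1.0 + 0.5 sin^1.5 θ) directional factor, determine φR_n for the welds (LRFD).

t_e = 0.707 × 8 = 5.656 mm; A_we = 5.656 × 490 = 2771 mm².
Directional factor: 1.0 + 0.5 sin^1.5(90°) = 1.5.
F_nw = 0.6 × 490 × 1.5 = 441 MPa.
φR_n = 0.75 × 441 × 2771 × 10⁻³ = 916.7 kN.

φR_n ≈ 917 kN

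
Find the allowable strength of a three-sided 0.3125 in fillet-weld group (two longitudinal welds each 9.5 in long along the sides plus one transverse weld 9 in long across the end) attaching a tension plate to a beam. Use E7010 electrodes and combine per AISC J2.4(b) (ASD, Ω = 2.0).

E70XX → F_EXX = 70 ksi.
t_e = 0.707 × 0.3125 = 0.2209 in.
R_nwl = 0.6 × 70 × 0.2209 × 19 = 176.3 kips (longitudinal, 2 welds).
R_nwt = 0.6 × 70 × 0.2209 × 9 = 83.51 kips (transverse, base value).
(i) R_nwl + R_nwt = 259.8 kips; (ii) 0.85 R_nwl + 1.5 R_nwt = 275.1 kips.
R_n = max = 275.1 kips [governs: (ii)]; R_n/Ω = 137.6 kips.

R_n/Ω ≈ 138 kips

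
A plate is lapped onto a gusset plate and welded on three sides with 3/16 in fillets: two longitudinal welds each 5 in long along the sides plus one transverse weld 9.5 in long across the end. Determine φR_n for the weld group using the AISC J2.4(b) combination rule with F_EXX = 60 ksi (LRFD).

φR_n ≈ 81.4 kips

t_e = 0.707 × 0.1875 = 0.1326 in.
R_nwl = 0.6 × 60 × 0.1326 × 10 = 47.72 kips (longitudinal, 2 welds).
R_nwt = 0.6 × 60 × 0.1326 × 9.5 = 45.34 kips (transverse, base value).
(i) R_nwl + R_nwt = 93.06 kips; (ii) 0.85 R_nwl + 1.5 R_nwt = 108.6 kips.
R_n = max = 108.6 kips [governs: (ii)]; φR_n = 81.43 kips.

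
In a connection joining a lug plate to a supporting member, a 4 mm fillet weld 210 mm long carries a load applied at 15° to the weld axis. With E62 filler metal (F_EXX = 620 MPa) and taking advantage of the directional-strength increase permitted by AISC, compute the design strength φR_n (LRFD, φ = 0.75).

φR_n ≈ 177 kN

t_e = 0.707 × 4 = 2.828 mm; A_we = 2.828 × 210 = 593.9 mm².
Directional factor: 1.0 + 0.5 sin^1.5(15°) = 1.066.
F_nw = 0.6 × 620 × 1.066 = 396.5 MPa.
φR_n = 0.75 × 396.5 × 593.9 × 10⁻³ = 176.6 kN.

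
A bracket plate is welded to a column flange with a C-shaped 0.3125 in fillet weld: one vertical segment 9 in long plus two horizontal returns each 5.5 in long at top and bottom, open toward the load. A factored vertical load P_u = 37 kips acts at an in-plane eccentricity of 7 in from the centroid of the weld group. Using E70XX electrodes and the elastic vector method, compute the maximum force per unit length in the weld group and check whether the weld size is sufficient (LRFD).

f_max ≈ 5.86 kip/in; adequate

E70XX → F_EXX = 70 ksi.
Total weld length L_w = 20 in. Treat welds as unit-width lines.
Centroid: x̄ = 2×5.5×2.75 / 20 = 1.512 in from the vertical weld.
Polar moment about centroid: J = I_x + I_y = [9³/12 + 2×5.5×4.5²] + [9×1.512² + 2(5.5³/12 + 5.5×1.238²)] = 348.7 in³.
Direct shear f_v = P/L_w = 37 / 20 = 1.85 kip/in (vertical).
Torsion M = P·e = 37 × 7 = 259 kip·in.
Critical point at (x, y) = (3.987, 4.5) from centroid. f_tx = M·y/J = 3.343 kip/in; f_ty = M·x/J = 2.962 kip/in.
Resultant f_max = √[f_tx² + (f_v + f_ty)²] = √[3.343² + (1.85 + 2.962)²] = 5.859 kip/in.
Capacity per unit length: φr_n = 0.75 × 0.6 × 70 × (0.707 × 0.3125) = 6.96 kip/in.
5.859 ≤ 6.96 → adequate.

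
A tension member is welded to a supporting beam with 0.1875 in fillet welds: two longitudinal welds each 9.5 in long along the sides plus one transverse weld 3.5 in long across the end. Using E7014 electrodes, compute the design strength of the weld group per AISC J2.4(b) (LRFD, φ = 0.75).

E70XX → F_EXX = 70 ksi.
t_e = 0.707 × 0.1875 = 0.1326 in.
R_nwl = 0.6 × 70 × 0.1326 × 19 = 105.8 kips (longitudinal, 2 welds).
R_nwt = 0.6 × 70 × 0.1326 × 3.5 = 19.49 kips (transverse, base value).
(i) R_nwl + R_nwt = 125.3 kips; (ii) 0.85 R_nwl + 1.5 R_nwt = 119.1 kips.
R_n = max = 125.3 kips [governs: (i)]; φR_n = 93.95 kips.

φR_n ≈ 94 kips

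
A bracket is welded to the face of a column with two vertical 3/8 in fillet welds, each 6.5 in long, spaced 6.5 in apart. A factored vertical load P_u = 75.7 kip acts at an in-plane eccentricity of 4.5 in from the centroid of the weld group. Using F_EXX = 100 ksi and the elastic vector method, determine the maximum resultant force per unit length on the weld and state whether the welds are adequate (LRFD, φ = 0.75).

f_max ≈ 13.3 kip/in; NOT adequate

Total weld length L_w = 13 in. Treat welds as unit-width lines.
Polar moment about centroid: J = 2[d³/12 + d(b/2)²] = 2[6.5³/12 + 6.5×3.25²] = 183.1 in³.
Direct shear f_v = P/L_w = 75.7 / 13 = 5.823 kip/in (vertical).
Torsion M = P·e = 75.7 × 4.5 = 340.65 kip·in.
Critical point at (x, y) = (3.25, 3.25) from centroid. f_tx = M·y/J = 6.047 kip/in; f_ty = M·x/J = 6.047 kip/in.
Resultant f_max = √[f_tx² + (f_v + f_ty)²] = √[6.047² + (5.823 + 6.047)²] = 13.32 kip/in.
Capacity per unit length: φr_n = 0.75 × 0.6 × 100 × (0.707 × 0.375) = 11.93 kip/in.
13.32 > 11.93 → NOT adequate.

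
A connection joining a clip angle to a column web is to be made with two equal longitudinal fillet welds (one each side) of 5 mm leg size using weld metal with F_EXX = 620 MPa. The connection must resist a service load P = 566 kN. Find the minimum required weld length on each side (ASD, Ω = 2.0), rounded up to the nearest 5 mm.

Throat t_e = 0.707 × 5 = 3.535 mm.
r_n/Ω = (0.6 × 620 × 3.535) / 2.0 = 657.5 N/mm = 0.6575 kN/mm.
L_req = P / (r_n/Ω) = 566 / 0.6575 = 860.8 mm total.
Per side: 860.8 / 2 = 430.4 mm.
Round up → use L = 435 mm on each side.

L = 435 mm on each side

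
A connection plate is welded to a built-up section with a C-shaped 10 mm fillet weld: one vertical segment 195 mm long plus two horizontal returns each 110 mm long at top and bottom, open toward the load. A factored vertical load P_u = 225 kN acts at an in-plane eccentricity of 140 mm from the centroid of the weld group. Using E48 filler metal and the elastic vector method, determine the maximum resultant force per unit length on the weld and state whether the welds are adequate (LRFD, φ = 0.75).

f_max ≈ 1630 N/mm; NOT adequate

E48XX → F_EXX = 480 MPa.
Total weld length L_w = 415 mm. Treat welds as unit-width lines.
Centroid: x̄ = 2×110×55 / 415 = 29.16 mm from the vertical weld.
Polar moment about centroid: J = I_x + I_y = [195³/12 + 2×110×97.5²] + [195×29.16² + 2(110³/12 + 110×25.84²)] = 3244000 mm³.
Direct shear f_v = P/L_w = 225×10³ / 415 = 542.2 N/mm (vertical).
Torsion M = P·e = 225×10³ × 140 = 31500000 N·mm.
Critical point at (x, y) = (80.84, 97.5) from centroid. f_tx = M·y/J = 946.8 N/mm; f_ty = M·x/J = 785.1 N/mm.
Resultant f_max = √[f_tx² + (f_v + f_ty)²] = √[946.8² + (542.2 + 785.1)²] = 1630 N/mm.
Capacity per unit length: φr_n = 0.75 × 0.6 × 480 × (0.707 × 10) = 1527 N/mm.
1630 > 1527 → NOT adequate.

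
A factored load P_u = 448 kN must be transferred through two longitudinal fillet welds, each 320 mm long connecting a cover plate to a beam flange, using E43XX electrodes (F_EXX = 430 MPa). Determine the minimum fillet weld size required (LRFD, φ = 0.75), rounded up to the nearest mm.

w = 6 mm

Total weld length L = 640 mm.
Required throat t_e = P_u / (φ × 0.6 F_EXX × L) = 448 / (0.75 × 0.6 × 430 × 640 × 10⁻³) = 3.618 mm.
Required leg w = t_e / 0.707 = 5.117 mm → use 6 mm.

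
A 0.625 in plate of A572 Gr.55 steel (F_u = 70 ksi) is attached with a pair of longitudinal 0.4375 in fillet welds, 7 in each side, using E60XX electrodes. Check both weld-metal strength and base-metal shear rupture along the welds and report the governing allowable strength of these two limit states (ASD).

E60XX → F_EXX = 60 ksi.
t_e = 0.707 × 0.4375 = 0.3093 in; L = 14 in.
Weld metal: R_n/Ω = (1/2.0) × 0.6 × 60 × 0.3093 × 14 = 77.95 kip.
Base metal (shear rupture): R_n/Ω = (1/2.0) × 0.6 × 70 × 0.625 × 14 = 183.8 kip.
Governing: weld metal.

R_n/Ω ≈ 77.9 kip (weld metal governs)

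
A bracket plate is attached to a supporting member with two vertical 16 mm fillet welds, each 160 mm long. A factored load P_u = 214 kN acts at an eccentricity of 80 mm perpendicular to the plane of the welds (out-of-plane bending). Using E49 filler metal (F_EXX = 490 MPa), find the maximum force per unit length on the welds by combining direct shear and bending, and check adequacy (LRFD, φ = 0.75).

f_max ≈ 2110 N/mm; adequate

L_w = 2 × 160 = 320 mm; section modulus (unit throat) S = 2 × L²/6 = 8533 mm².
Direct shear f_v = P/L_w = 214×10³/320 = 668.8 N/mm.
Moment M = P × e = 214×10³ × 80 = 17120000 N·mm; bending f_b = M/S = 2006 N/mm.
f_max = √(f_v² + f_b²) = √(668.8² + 2006²) = 2115 N/mm.
φr_n = 0.75 × 0.6 × 490 × (0.707 × 16) = 2494 N/mm → adequate.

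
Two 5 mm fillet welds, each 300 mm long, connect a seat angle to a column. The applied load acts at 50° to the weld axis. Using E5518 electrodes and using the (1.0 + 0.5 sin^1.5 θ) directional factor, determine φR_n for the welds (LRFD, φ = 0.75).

φR_n ≈ 701 kN

E55XX → F_EXX = 550 MPa.
t_e = 0.707 × 5 = 3.535 mm; A_we = 3.535 × 600 = 2121 mm².
Directional factor: 1.0 + 0.5 sin^1.5(50°) = 1.335.
F_nw = 0.6 × 550 × 1.335 = 440.6 MPa.
φR_n = 0.75 × 440.6 × 2121 × 10⁻³ = 700.9 kN.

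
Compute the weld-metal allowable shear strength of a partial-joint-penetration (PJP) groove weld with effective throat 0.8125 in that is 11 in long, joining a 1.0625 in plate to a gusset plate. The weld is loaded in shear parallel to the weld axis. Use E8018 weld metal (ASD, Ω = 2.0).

E80XX → F_EXX = 80 ksi.
Effective throat (given) t_e = 0.8125 in.
A_we = 0.8125 × 11 = 8.938 in².
F_nw = 0.6 F_EXX = 48 ksi.
R_n/Ω = (48 × 8.938) / 2.0 = 214.5 kip.

R_n/Ω ≈ 214 kip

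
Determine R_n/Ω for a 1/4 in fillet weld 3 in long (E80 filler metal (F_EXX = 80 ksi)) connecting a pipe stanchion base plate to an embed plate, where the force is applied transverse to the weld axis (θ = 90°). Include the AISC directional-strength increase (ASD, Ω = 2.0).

R_n/Ω ≈ 19.1 kip

t_e = 0.707 × 0.25 = 0.1767 in; A_we = 0.1767 × 3 = 0.5302 in².
Directional factor: 1.0 + 0.5 sin^1.5(90°) = 1.5.
F_nw = 0.6 × 80 × 1.5 = 72 ksi.
R_n/Ω = (72 × 0.5302) / 2.0 = 19.09 kip.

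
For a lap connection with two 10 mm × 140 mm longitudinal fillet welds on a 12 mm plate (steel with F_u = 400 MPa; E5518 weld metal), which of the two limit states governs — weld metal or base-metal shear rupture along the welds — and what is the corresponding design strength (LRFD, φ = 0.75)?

φR_n ≈ 490 kN (weld metal governs)

E55XX → F_EXX = 550 MPa.
t_e = 0.707 × 10 = 7.07 mm; L = 280 mm.
Weld metal: φR_n = 0.75 × 0.6 × 550 × 7.07 × 280 × 10⁻³ = 490 kN.
Base metal (shear rupture): φR_n = 0.75 × 0.6 × 400 × 12 × 280 × 10⁻³ = 604.8 kN.
Governing: weld metal.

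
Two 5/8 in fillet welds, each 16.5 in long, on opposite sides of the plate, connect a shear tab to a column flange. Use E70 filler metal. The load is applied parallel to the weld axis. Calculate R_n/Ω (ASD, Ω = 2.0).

E70XX → F_EXX = 70 ksi.
Effective throat t_e = 0.707 × 0.625 = 0.4419 in.
Total length L = 33 in; A_we = 0.4419 × 33 = 14.58 in².
F_nw = 0.6 F_EXX = 0.6 × 70 = 42 ksi.
R_n = 42 × 14.58 = 612.4 kips; R_n/Ω = 612.4/2.0 = 306.2 kips.

R_n/Ω ≈ 306 kips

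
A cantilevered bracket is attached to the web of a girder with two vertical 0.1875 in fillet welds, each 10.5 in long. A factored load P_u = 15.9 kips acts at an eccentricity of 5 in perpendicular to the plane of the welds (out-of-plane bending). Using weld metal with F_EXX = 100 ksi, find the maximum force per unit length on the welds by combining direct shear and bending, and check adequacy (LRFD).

f_max ≈ 2.29 kip/in; adequate

L_w = 2 × 10.5 = 21 in; section modulus (unit throat) S = 2 × L²/6 = 36.75 in².
Direct shear f_v = P/L_w = 15.9/21 = 0.7571 kip/in.
Moment M = P × e = 15.9 × 5 = 79.5 kip·in; bending f_b = M/S = 2.163 kip/in.
f_max = √(f_v² + f_b²) = √(0.7571² + 2.163²) = 2.292 kip/in.
φr_n = 0.75 × 0.6 × 100 × (0.707 × 0.1875) = 5.965 kip/in → adequate.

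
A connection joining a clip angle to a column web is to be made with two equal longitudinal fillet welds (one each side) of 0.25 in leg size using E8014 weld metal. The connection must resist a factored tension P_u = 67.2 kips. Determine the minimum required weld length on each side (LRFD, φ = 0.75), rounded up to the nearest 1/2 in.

L = 5.5 in on each side

E80XX → F_EXX = 80 ksi.
Throat t_e = 0.707 × 0.25 = 0.1767 in.
φr_n = 0.75 × 0.6 × 80 × 0.1767 = 6.363 kips/in.
L_req = P_u / φr_n = 67.2 / 6.363 = 10.56 in total.
Per side: 10.56 / 2 = 5.281 in.
Round up → use L = 5.5 in on each side.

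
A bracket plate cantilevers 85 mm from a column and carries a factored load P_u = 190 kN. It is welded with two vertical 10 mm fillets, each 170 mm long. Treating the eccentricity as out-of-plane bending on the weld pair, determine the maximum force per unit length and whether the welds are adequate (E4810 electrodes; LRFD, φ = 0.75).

E48XX → F_EXX = 480 MPa.
L_w = 2 × 170 = 340 mm; section modulus (unit throat) S = 2 × L²/6 = 9633 mm².
Direct shear f_v = P/L_w = 190×10³/340 = 558.8 N/mm.
Moment M = P × e = 190×10³ × 85 = 16150000 N·mm; bending f_b = M/S = 1676 N/mm.
f_max = √(f_v² + f_b²) = √(558.8² + 1676²) = 1767 N/mm.
φr_n = 0.75 × 0.6 × 480 × (0.707 × 10) = 1527 N/mm → NOT adequate.

f_max ≈ 1770 N/mm; NOT adequate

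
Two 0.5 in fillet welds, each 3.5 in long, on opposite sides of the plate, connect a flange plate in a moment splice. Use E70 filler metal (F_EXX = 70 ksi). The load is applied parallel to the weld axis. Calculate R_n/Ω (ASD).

Effective throat t_e = 0.707 × 0.5 = 0.3535 in.
Total length L = 7 in; A_we = 0.3535 × 7 = 2.474 in².
F_nw = 0.6 F_EXX = 0.6 × 70 = 42 ksi.
R_n = 42 × 2.474 = 103.9 kips; R_n/Ω = 103.9/2.0 = 51.96 kips.

R_n/Ω ≈ 52 kips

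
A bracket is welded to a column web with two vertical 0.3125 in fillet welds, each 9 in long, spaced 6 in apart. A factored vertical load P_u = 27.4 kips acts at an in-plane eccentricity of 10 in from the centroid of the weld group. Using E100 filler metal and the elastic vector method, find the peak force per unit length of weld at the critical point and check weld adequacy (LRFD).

f_max ≈ 6.2 kip/in; adequate

E100XX → F_EXX = 100 ksi.
Total weld length L_w = 18 in. Treat welds as unit-width lines.
Polar moment about centroid: J = 2[d³/12 + d(b/2)²] = 2[9³/12 + 9×3²] = 283.5 in³.
Direct shear f_v = P/L_w = 27.4 / 18 = 1.522 kip/in (vertical).
Torsion M = P·e = 27.4 × 10 = 274 kip·in.
Critical point at (x, y) = (3, 4.5) from centroid. f_tx = M·y/J = 4.349 kip/in; f_ty = M·x/J = 2.899 kip/in.
Resultant f_max = √[f_tx² + (f_v + f_ty)²] = √[4.349² + (1.522 + 2.899)²] = 6.202 kip/in.
Capacity per unit length: φr_n = 0.75 × 0.6 × 100 × (0.707 × 0.3125) = 9.942 kip/in.
6.202 ≤ 9.942 → adequate.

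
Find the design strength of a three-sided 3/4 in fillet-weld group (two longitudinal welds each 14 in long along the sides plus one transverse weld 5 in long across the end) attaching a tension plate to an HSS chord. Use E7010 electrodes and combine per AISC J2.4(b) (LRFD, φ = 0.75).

φR_n ≈ 551 kips

E70XX → F_EXX = 70 ksi.
t_e = 0.707 × 0.75 = 0.5302 in.
R_nwl = 0.6 × 70 × 0.5302 × 28 = 623.6 kips (longitudinal, 2 welds).
R_nwt = 0.6 × 70 × 0.5302 × 5 = 111.4 kips (transverse, base value).
(i) R_nwl + R_nwt = 734.9 kips; (ii) 0.85 R_nwl + 1.5 R_nwt = 697.1 kips.
R_n = max = 734.9 kips [governs: (i)]; φR_n = 551.2 kips.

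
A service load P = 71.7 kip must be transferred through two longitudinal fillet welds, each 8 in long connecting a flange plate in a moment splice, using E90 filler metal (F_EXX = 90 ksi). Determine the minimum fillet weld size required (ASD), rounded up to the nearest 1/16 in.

Total weld length L = 16 in.
Required throat t_e = P × Ω / (0.6 F_EXX × L) = 71.7 × 2.0 / (0.6 × 90 × 16) = 0.166 in.
Required leg w = t_e / 0.707 = 0.2348 in → use 1/4 in.

w = 1/4 in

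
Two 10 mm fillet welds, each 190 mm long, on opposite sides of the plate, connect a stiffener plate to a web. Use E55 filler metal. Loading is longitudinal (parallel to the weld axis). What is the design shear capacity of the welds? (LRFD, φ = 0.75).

φR_n ≈ 665 kN

E55XX → F_EXX = 550 MPa.
Effective throat t_e = 0.707 × 10 = 7.07 mm.
Total length L = 380 mm; A_we = 7.07 × 380 = 2687 mm².
F_nw = 0.6 F_EXX = 0.6 × 550 = 330 MPa.
φR_n = 0.75 × 330 × 2687 × 10⁻³ = 664.9 kN.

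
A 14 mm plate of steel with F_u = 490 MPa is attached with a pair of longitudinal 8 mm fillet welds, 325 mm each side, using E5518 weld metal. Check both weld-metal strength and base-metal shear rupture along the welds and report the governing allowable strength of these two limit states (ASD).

R_n/Ω ≈ 607 kN (weld metal governs)

E55XX → F_EXX = 550 MPa.
t_e = 0.707 × 8 = 5.656 mm; L = 650 mm.
Weld metal: R_n/Ω = (1/2.0) × 0.6 × 550 × 5.656 × 650 × 10⁻³ = 606.6 kN.
Base metal (shear rupture): R_n/Ω = (1/2.0) × 0.6 × 490 × 14 × 650 × 10⁻³ = 1338 kN.
Governing: weld metal.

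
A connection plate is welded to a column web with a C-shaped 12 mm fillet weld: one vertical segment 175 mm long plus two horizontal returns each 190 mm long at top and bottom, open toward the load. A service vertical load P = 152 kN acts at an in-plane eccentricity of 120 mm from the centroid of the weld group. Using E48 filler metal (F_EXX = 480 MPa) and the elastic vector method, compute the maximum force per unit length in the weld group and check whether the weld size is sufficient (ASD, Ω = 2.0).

f_max ≈ 740 N/mm; adequate

Total weld length L_w = 555 mm. Treat welds as unit-width lines.
Centroid: x̄ = 2×190×95 / 555 = 65.05 mm from the vertical weld.
Polar moment about centroid: J = I_x + I_y = [175³/12 + 2×190×87.5²] + [175×65.05² + 2(190³/12 + 190×29.95²)] = 5581000 mm³.
Direct shear f_v = P/L_w = 152×10³ / 555 = 273.9 N/mm (vertical).
Torsion M = P·e = 152×10³ × 120 = 18240000 N·mm.
Critical point at (x, y) = (125, 87.5) from centroid. f_tx = M·y/J = 286 N/mm; f_ty = M·x/J = 408.4 N/mm.
Resultant f_max = √[f_tx² + (f_v + f_ty)²] = √[286² + (273.9 + 408.4)²] = 739.8 N/mm.
Capacity per unit length: r_n/Ω = (1/2.0) × 0.6 × 480 × (0.707 × 12) = 1222 N/mm.
739.8 ≤ 1222 → adequate.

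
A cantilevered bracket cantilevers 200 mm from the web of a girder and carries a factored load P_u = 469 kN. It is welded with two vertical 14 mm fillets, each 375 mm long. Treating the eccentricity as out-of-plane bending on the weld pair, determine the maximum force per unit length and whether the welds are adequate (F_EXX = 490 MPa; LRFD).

L_w = 2 × 375 = 750 mm; section modulus (unit throat) S = 2 × L²/6 = 46880 mm².
Direct shear f_v = P/L_w = 469×10³/750 = 625.3 N/mm.
Moment M = P × e = 469×10³ × 200 = 93800000 N·mm; bending f_b = M/S = 2001 N/mm.
f_max = √(f_v² + f_b²) = √(625.3² + 2001²) = 2096 N/mm.
φr_n = 0.75 × 0.6 × 490 × (0.707 × 14) = 2183 N/mm → adequate.

f_max ≈ 2100 N/mm; adequate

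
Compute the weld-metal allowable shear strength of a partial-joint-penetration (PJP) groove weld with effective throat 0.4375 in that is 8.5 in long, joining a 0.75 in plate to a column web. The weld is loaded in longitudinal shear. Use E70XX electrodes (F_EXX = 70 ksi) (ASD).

Effective throat (given) t_e = 0.4375 in.
A_we = 0.4375 × 8.5 = 3.719 in².
F_nw = 0.6 F_EXX = 42 ksi.
R_n/Ω = (42 × 3.719) / 2.0 = 78.09 kip.

R_n/Ω ≈ 78.1 kip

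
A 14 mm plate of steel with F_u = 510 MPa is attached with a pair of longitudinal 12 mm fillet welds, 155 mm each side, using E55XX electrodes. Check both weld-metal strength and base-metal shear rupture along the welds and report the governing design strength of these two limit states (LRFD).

φR_n ≈ 651 kN (weld metal governs)

E55XX → F_EXX = 550 MPa.
t_e = 0.707 × 12 = 8.484 mm; L = 310 mm.
Weld metal: φR_n = 0.75 × 0.6 × 550 × 8.484 × 310 × 10⁻³ = 650.9 kN.
Base metal (shear rupture): φR_n = 0.75 × 0.6 × 510 × 14 × 310 × 10⁻³ = 996 kN.
Governing: weld metal.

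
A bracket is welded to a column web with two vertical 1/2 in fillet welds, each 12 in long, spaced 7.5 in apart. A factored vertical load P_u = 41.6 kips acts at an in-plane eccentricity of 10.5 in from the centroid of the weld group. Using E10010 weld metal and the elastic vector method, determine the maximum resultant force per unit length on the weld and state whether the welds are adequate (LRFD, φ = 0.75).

f_max ≈ 6.04 kip/in; adequate

E100XX → F_EXX = 100 ksi.
Total weld length L_w = 24 in. Treat welds as unit-width lines.
Polar moment about centroid: J = 2[d³/12 + d(b/2)²] = 2[12³/12 + 12×3.75²] = 625.5 in³.
Direct shear f_v = P/L_w = 41.6 / 24 = 1.733 kip/in (vertical).
Torsion M = P·e = 41.6 × 10.5 = 436.8 kip·in.
Critical point at (x, y) = (3.75, 6) from centroid. f_tx = M·y/J = 4.19 kip/in; f_ty = M·x/J = 2.619 kip/in.
Resultant f_max = √[f_tx² + (f_v + f_ty)²] = √[4.19² + (1.733 + 2.619)²] = 6.041 kip/in.
Capacity per unit length: φr_n = 0.75 × 0.6 × 100 × (0.707 × 0.5) = 15.91 kip/in.
6.041 ≤ 15.91 → adequate.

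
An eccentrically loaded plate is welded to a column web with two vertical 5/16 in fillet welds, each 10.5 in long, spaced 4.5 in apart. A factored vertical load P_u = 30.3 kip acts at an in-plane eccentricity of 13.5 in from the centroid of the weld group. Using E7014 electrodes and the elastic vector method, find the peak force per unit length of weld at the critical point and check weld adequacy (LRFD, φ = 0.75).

E70XX → F_EXX = 70 ksi.
Total weld length L_w = 21 in. Treat welds as unit-width lines.
Polar moment about centroid: J = 2[d³/12 + d(b/2)²] = 2[10.5³/12 + 10.5×2.25²] = 299.2 in³.
Direct shear f_v = P/L_w = 30.3 / 21 = 1.443 kip/in (vertical).
Torsion M = P·e = 30.3 × 13.5 = 409.05 kip·in.
Critical point at (x, y) = (2.25, 5.25) from centroid. f_tx = M·y/J = 7.176 kip/in; f_ty = M·x/J = 3.076 kip/in.
Resultant f_max = √[f_tx² + (f_v + f_ty)²] = √[7.176² + (1.443 + 3.076)²] = 8.48 kip/in.
Capacity per unit length: φr_n = 0.75 × 0.6 × 70 × (0.707 × 0.3125) = 6.96 kip/in.
8.48 > 6.96 → NOT adequate.

f_max ≈ 8.48 kip/in; NOT adequate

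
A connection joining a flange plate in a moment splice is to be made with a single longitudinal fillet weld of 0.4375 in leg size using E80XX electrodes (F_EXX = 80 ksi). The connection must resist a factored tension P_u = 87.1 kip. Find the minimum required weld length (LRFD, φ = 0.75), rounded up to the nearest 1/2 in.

L = 8 in

Throat t_e = 0.707 × 0.4375 = 0.3093 in.
φr_n = 0.75 × 0.6 × 80 × 0.3093 = 11.14 kip/in.
L_req = P_u / φr_n = 87.1 / 11.14 = 7.822 in total.
Round up → use L = 8 in.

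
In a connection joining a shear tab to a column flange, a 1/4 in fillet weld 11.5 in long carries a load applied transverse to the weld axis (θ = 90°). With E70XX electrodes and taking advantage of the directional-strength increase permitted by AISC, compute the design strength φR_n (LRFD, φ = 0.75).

φR_n ≈ 96 kips

E70XX → F_EXX = 70 ksi.
t_e = 0.707 × 0.25 = 0.1767 in; A_we = 0.1767 × 11.5 = 2.033 in².
Directional factor: 1.0 + 0.5 sin^1.5(90°) = 1.5.
F_nw = 0.6 × 70 × 1.5 = 63 ksi.
φR_n = 0.75 × 63 × 2.033 = 96.04 kips.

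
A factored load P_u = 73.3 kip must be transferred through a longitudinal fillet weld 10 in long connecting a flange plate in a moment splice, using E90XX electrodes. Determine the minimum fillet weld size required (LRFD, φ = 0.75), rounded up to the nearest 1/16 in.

w = 5/16 in

E90XX → F_EXX = 90 ksi.
Total weld length L = 10 in.
Required throat t_e = P_u / (φ × 0.6 F_EXX × L) = 73.3 / (0.75 × 0.6 × 90 × 10) = 0.181 in.
Required leg w = t_e / 0.707 = 0.256 in → use 5/16 in.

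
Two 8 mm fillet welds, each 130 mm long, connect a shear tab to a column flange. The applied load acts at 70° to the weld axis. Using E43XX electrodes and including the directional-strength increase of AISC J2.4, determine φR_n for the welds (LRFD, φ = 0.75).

φR_n ≈ 414 kN

E43XX → F_EXX = 430 MPa.
t_e = 0.707 × 8 = 5.656 mm; A_we = 5.656 × 260 = 1471 mm².
Directional factor: 1.0 + 0.5 sin^1.5(70°) = 1.455.
F_nw = 0.6 × 430 × 1.455 = 375.5 MPa.
φR_n = 0.75 × 375.5 × 1471 × 10⁻³ = 414.2 kN.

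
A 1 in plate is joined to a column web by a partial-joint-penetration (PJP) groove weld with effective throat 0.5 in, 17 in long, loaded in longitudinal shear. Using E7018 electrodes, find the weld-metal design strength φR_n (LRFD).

E70XX → F_EXX = 70 ksi.
Effective throat (given) t_e = 0.5 in.
A_we = 0.5 × 17 = 8.5 in².
F_nw = 0.6 F_EXX = 42 ksi.
φR_n = 0.75 × 42 × 8.5 = 267.8 kip.

φR_n ≈ 268 kip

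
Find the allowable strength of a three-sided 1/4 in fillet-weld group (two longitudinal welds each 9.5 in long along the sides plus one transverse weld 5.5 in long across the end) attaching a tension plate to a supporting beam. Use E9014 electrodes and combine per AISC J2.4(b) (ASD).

E90XX → F_EXX = 90 ksi.
t_e = 0.707 × 0.25 = 0.1767 in.
R_nwl = 0.6 × 90 × 0.1767 × 19 = 181.3 kip (longitudinal, 2 welds).
R_nwt = 0.6 × 90 × 0.1767 × 5.5 = 52.49 kip (transverse, base value).
(i) R_nwl + R_nwt = 233.8 kip; (ii) 0.85 R_nwl + 1.5 R_nwt = 232.9 kip.
R_n = max = 233.8 kip [governs: (i)]; R_n/Ω = 116.9 kip.

R_n/Ω ≈ 117 kip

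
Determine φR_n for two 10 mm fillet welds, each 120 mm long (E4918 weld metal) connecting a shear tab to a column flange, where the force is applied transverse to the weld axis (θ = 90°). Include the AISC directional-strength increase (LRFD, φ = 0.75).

φR_n ≈ 561 kN

E49XX → F_EXX = 490 MPa.
t_e = 0.707 × 10 = 7.07 mm; A_we = 7.07 × 240 = 1697 mm².
Directional factor: 1.0 + 0.5 sin^1.5(90°) = 1.5.
F_nw = 0.6 × 490 × 1.5 = 441 MPa.
φR_n = 0.75 × 441 × 1697 × 10⁻³ = 561.2 kN.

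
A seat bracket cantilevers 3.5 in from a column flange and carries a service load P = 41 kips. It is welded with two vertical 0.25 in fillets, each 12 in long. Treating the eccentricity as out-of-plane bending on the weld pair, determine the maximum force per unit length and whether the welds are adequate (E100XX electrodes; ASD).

E100XX → F_EXX = 100 ksi.
L_w = 2 × 12 = 24 in; section modulus (unit throat) S = 2 × L²/6 = 48 in².
Direct shear f_v = P/L_w = 41/24 = 1.708 kip/in.
Moment M = P × e = 41 × 3.5 = 143.5 kip·in; bending f_b = M/S = 2.99 kip/in.
f_max = √(f_v² + f_b²) = √(1.708² + 2.99²) = 3.443 kip/in.
r_n/Ω = (1/2.0) × 0.6 × 100 × (0.707 × 0.25) = 5.302 kip/in → adequate.

f_max ≈ 3.44 kip/in; adequate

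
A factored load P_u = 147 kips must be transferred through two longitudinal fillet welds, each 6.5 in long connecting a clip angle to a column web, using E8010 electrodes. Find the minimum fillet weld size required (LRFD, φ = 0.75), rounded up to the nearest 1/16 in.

w = 1/2 in

E80XX → F_EXX = 80 ksi.
Total weld length L = 13 in.
Required throat t_e = P_u / (φ × 0.6 F_EXX × L) = 147 / (0.75 × 0.6 × 80 × 13) = 0.3141 in.
Required leg w = t_e / 0.707 = 0.4443 in → use 1/2 in.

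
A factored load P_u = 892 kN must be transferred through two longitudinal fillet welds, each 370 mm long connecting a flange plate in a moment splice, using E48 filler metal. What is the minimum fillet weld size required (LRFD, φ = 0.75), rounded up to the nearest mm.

E48XX → F_EXX = 480 MPa.
Total weld length L = 740 mm.
Required throat t_e = P_u / (φ × 0.6 F_EXX × L) = 892 / (0.75 × 0.6 × 480 × 740 × 10⁻³) = 5.581 mm.
Required leg w = t_e / 0.707 = 7.893 mm → use 8 mm.

w = 8 mm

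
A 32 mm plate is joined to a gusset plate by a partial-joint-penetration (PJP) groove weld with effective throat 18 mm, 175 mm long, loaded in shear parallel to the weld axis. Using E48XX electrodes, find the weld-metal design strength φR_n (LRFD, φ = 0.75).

φR_n ≈ 680 kN

E48XX → F_EXX = 480 MPa.
Effective throat (given) t_e = 18 mm.
A_we = 18 × 175 = 3150 mm².
F_nw = 0.6 F_EXX = 288 MPa.
φR_n = 0.75 × 288 × 3150 × 10⁻³ = 680.4 kN.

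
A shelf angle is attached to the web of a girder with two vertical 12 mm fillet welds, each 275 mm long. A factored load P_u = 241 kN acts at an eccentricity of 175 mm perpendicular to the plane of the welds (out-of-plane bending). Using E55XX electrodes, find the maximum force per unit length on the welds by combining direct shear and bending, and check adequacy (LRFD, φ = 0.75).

E55XX → F_EXX = 550 MPa.
L_w = 2 × 275 = 550 mm; section modulus (unit throat) S = 2 × L²/6 = 25210 mm².
Direct shear f_v = P/L_w = 241×10³/550 = 438.2 N/mm.
Moment M = P × e = 241×10³ × 175 = 42175000 N·mm; bending f_b = M/S = 1673 N/mm.
f_max = √(f_v² + f_b²) = √(438.2² + 1673²) = 1729 N/mm.
φr_n = 0.75 × 0.6 × 550 × (0.707 × 12) = 2100 N/mm → adequate.

f_max ≈ 1730 N/mm; adequate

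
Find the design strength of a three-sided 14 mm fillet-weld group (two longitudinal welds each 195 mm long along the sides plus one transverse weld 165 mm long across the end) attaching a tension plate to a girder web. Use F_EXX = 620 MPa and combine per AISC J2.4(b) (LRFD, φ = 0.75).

φR_n ≈ 1600 kN

t_e = 0.707 × 14 = 9.898 mm.
R_nwl = 0.6 × 620 × 9.898 × 390 × 10⁻³ = 1436 kN (longitudinal, 2 welds).
R_nwt = 0.6 × 620 × 9.898 × 165 × 10⁻³ = 607.5 kN (transverse, base value).
(i) R_nwl + R_nwt = 2044 kN; (ii) 0.85 R_nwl + 1.5 R_nwt = 2132 kN.
R_n = max = 2132 kN [governs: (ii)]; φR_n = 1599 kN.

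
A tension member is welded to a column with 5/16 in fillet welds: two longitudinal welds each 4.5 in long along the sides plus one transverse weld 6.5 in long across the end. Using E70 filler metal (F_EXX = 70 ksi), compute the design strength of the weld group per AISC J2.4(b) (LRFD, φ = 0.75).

φR_n ≈ 121 kips

t_e = 0.707 × 0.3125 = 0.2209 in.
R_nwl = 0.6 × 70 × 0.2209 × 9 = 83.51 kips (longitudinal, 2 welds).
R_nwt = 0.6 × 70 × 0.2209 × 6.5 = 60.32 kips (transverse, base value).
(i) R_nwl + R_nwt = 143.8 kips; (ii) 0.85 R_nwl + 1.5 R_nwt = 161.5 kips.
R_n = max = 161.5 kips [governs: (ii)]; φR_n = 121.1 kips.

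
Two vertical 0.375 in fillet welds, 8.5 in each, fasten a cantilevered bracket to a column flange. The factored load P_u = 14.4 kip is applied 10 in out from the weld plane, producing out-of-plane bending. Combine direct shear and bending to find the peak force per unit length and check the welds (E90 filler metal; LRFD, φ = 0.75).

E90XX → F_EXX = 90 ksi.
L_w = 2 × 8.5 = 17 in; section modulus (unit throat) S = 2 × L²/6 = 24.08 in².
Direct shear f_v = P/L_w = 14.4/17 = 0.8471 kip/in.
Moment M = P × e = 14.4 × 10 = 144 kip·in; bending f_b = M/S = 5.979 kip/in.
f_max = √(f_v² + f_b²) = √(0.8471² + 5.979²) = 6.039 kip/in.
φr_n = 0.75 × 0.6 × 90 × (0.707 × 0.375) = 10.74 kip/in → adequate.

f_max ≈ 6.04 kip/in; adequate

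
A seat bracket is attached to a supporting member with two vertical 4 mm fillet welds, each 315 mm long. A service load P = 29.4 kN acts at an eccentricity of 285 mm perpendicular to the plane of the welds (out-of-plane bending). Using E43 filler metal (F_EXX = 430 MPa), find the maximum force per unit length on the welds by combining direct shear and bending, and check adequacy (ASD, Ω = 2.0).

f_max ≈ 258 N/mm; adequate

L_w = 2 × 315 = 630 mm; section modulus (unit throat) S = 2 × L²/6 = 33080 mm².
Direct shear f_v = P/L_w = 29.4×10³/630 = 46.67 N/mm.
Moment M = P × e = 29.4×10³ × 285 = 8379000 N·mm; bending f_b = M/S = 253.3 N/mm.
f_max = √(f_v² + f_b²) = √(46.67² + 253.3²) = 257.6 N/mm.
r_n/Ω = (1/2.0) × 0.6 × 430 × (0.707 × 4) = 364.8 N/mm → adequate.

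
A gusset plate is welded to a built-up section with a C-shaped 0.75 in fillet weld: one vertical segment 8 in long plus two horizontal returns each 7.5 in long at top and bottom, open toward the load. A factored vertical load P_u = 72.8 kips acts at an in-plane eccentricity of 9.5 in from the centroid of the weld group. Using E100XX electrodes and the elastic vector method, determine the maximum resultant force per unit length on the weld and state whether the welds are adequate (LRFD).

E100XX → F_EXX = 100 ksi.
Total weld length L_w = 23 in. Treat welds as unit-width lines.
Centroid: x̄ = 2×7.5×3.75 / 23 = 2.446 in from the vertical weld.
Polar moment about centroid: J = I_x + I_y = [8³/12 + 2×7.5×4²] + [8×2.446² + 2(7.5³/12 + 7.5×1.304²)] = 426.3 in³.
Direct shear f_v = P/L_w = 72.8 / 23 = 3.165 kip/in (vertical).
Torsion M = P·e = 72.8 × 9.5 = 691.6 kip·in.
Critical point at (x, y) = (5.054, 4) from centroid. f_tx = M·y/J = 6.489 kip/in; f_ty = M·x/J = 8.199 kip/in.
Resultant f_max = √[f_tx² + (f_v + f_ty)²] = √[6.489² + (3.165 + 8.199)²] = 13.09 kip/in.
Capacity per unit length: φr_n = 0.75 × 0.6 × 100 × (0.707 × 0.75) = 23.86 kip/in.
13.09 ≤ 23.86 → adequate.

f_max ≈ 13.1 kip/in; adequate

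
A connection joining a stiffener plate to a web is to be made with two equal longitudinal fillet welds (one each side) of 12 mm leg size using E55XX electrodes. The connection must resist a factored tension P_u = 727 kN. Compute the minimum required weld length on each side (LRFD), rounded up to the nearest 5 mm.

E55XX → F_EXX = 550 MPa.
Throat t_e = 0.707 × 12 = 8.484 mm.
φr_n = 0.75 × 0.6 × 550 × 8.484 × 10⁻³ = 2.1 kN/mm.
L_req = P_u / φr_n = 727 / 2.1 = 346.2 mm total.
Per side: 346.2 / 2 = 173.1 mm.
Round up → use L = 175 mm on each side.

L = 175 mm on each side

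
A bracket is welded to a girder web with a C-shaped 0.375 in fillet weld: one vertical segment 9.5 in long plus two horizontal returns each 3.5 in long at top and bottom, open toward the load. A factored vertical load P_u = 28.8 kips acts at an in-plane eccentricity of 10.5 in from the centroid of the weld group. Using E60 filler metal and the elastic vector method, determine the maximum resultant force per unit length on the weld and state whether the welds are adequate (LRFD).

f_max ≈ 7.7 kip/in; NOT adequate

E60XX → F_EXX = 60 ksi.
Total weld length L_w = 16.5 in. Treat welds as unit-width lines.
Centroid: x̄ = 2×3.5×1.75 / 16.5 = 0.7424 in from the vertical weld.
Polar moment about centroid: J = I_x + I_y = [9.5³/12 + 2×3.5×4.75²] + [9.5×0.7424² + 2(3.5³/12 + 3.5×1.008²)] = 248.9 in³.
Direct shear f_v = P/L_w = 28.8 / 16.5 = 1.745 kip/in (vertical).
Torsion M = P·e = 28.8 × 10.5 = 302.4 kip·in.
Critical point at (x, y) = (2.758, 4.75) from centroid. f_tx = M·y/J = 5.772 kip/in; f_ty = M·x/J = 3.351 kip/in.
Resultant f_max = √[f_tx² + (f_v + f_ty)²] = √[5.772² + (1.745 + 3.351)²] = 7.699 kip/in.
Capacity per unit length: φr_n = 0.75 × 0.6 × 60 × (0.707 × 0.375) = 7.158 kip/in.
7.699 > 7.158 → NOT adequate.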